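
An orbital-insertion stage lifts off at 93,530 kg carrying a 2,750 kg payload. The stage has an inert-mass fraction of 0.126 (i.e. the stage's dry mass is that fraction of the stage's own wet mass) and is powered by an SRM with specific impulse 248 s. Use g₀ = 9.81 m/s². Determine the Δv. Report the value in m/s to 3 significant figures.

Stage wet mass = m₀ − payload = 93,530 − 2,750 = 90,780 kg.
Stage dry mass = ε × stage wet mass = 0.126 × 90,780 = 11,438.3 kg.
Burnout mass m_f = stage dry + payload = 11,438.3 + 2,750 = 14,188.3 kg.
v_e = Isp · g₀ = 248 × 9.81 = 2432.9 m/s.
Δv = v_e · ln(93,530/14,188.3) = 2432.9 × ln(6.592) = 2432.9 × 1.8859 ≈ 4588 m/s.

Δv ≈ 4590 m/s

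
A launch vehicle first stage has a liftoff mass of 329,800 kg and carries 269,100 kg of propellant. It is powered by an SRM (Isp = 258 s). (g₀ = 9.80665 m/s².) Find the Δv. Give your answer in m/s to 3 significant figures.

v_e = Isp · g₀ = 258 × 9.80665 = 2530.1 m/s.
m_f = m₀ − m_prop = 329,800 − 269,100 = 60,700 kg.
By the Tsiolkovsky rocket equation, Δv = v_e · ln(m₀/m_f) = 2530.1 × ln(5.433) = 2530.1 × 1.6925 ≈ 4282.3 m/s.

Δv ≈ 4280 m/s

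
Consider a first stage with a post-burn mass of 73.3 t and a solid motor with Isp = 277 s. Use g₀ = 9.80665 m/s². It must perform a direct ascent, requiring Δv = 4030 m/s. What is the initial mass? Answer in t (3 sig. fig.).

initial mass ≈ 323 t

v_e = Isp · g₀ = 277 × 9.80665 = 2716.4 m/s.
From the ideal rocket equation, m₀/m_f = exp(Δv / v_e) = exp(4030 / 2716.4) = exp(1.4836) = 4.4086.
m₀ = m_f × 4.4086 = 73.3 × 4.4086 = 323.15 t.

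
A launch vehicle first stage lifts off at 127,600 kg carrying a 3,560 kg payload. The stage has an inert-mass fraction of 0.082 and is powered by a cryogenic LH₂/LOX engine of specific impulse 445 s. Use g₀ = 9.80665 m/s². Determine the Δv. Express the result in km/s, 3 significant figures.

Δv ≈ 9.73 km/s

Stage wet mass = m₀ − payload = 127,600 − 3,560 = 124,040 kg.
Stage dry mass = ε × stage wet mass = 0.082 × 124,040 = 10,171.3 kg.
Burnout mass m_f = stage dry + payload = 10,171.3 + 3,560 = 13,731.3 kg.
v_e = Isp · g₀ = 445 × 9.80665 = 4364.0 m/s.
Δv = v_e · ln(127,600/13,731.3) = 4364.0 × ln(9.293) = 4364.0 × 2.2292 ≈ 9728 m/s.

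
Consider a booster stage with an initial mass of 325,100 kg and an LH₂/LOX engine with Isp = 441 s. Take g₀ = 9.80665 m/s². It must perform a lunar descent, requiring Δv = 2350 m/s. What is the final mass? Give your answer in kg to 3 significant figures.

final mass ≈ 189000 kg

v_e = Isp · g₀ = 441 × 9.80665 = 4324.7 m/s.
m₀/m_f = exp(Δv / v_e) = exp(2350 / 4324.7) = exp(0.5434) = 1.7218.
m_f = m₀ / 1.7218 = 325,100 / 1.7218 = 188,814 kg.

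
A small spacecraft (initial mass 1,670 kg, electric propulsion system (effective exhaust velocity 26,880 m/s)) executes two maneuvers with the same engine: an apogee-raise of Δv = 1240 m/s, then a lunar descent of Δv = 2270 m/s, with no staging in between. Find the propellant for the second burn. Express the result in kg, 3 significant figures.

After the first burn: m = 1670 × exp(−1240/26880.0) = 1670 × 0.95492 = 1,594.72 kg.
After the second burn: m = 1,594.72 × exp(−2270/26880.0) = 1,594.72 × 0.91902 = 1,465.58 kg.
Second-burn propellant = 1,594.72 − 1,465.58 = 129.14 kg.

propellant for the second burn ≈ 129 kg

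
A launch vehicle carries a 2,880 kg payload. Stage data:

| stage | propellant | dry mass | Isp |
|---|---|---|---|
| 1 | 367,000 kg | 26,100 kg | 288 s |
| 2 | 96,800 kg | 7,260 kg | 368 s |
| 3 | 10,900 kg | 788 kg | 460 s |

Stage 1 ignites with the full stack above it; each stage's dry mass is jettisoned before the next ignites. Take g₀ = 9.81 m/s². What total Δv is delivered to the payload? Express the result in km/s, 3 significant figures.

Δv ≈ 15.9 km/s

Ignition mass of stage 1 = 367,000+26,100 + 96,800+7,260 + 10,900+788 + 2,880 = 511,728 kg.
Stage 1: m₀ = 511,728 kg, m_f = 511,728 − 367,000 = 144,728 kg; Δv = 288×9.81×ln(3.536) = 2825.3×1.2629 ≈ 3568 m/s.
Stage 2: m₀ = 118,628 kg, m_f = 118,628 − 96,800 = 21,828 kg; Δv = 368×9.81×ln(5.435) = 3610.1×1.6928 ≈ 6111 m/s.
Stage 3: m₀ = 14,568 kg, m_f = 14,568 − 10,900 = 3,668 kg; Δv = 460×9.81×ln(3.972) = 4512.6×1.3792 ≈ 6224 m/s.
Total Δv = 3568 + 6111 + 6224 = 15903 m/s.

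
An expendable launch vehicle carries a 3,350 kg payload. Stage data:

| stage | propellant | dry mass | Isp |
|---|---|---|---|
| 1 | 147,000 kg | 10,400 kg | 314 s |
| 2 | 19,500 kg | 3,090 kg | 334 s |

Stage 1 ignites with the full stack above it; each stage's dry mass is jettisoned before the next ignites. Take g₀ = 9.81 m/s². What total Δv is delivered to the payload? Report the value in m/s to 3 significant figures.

Δv ≈ 9550 m/s

Ignition mass of stage 1 = 147,000+10,400 + 19,500+3,090 + 3,350 = 183,340 kg.
Stage 1: m₀ = 183,340 kg, m_f = 183,340 − 147,000 = 36,340 kg; Δv = 314×9.81×ln(5.045) = 3080.3×1.6184 ≈ 4985 m/s.
Stage 2: m₀ = 25,940 kg, m_f = 25,940 − 19,500 = 6,440 kg; Δv = 334×9.81×ln(4.028) = 3276.5×1.3933 ≈ 4565 m/s.
Total Δv = 4985 + 4565 = 9550 m/s.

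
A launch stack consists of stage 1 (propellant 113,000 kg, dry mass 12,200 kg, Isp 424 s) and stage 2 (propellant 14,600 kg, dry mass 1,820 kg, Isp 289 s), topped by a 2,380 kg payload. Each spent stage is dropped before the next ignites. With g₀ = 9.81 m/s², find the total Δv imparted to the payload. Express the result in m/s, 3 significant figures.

Ignition mass of stage 1 = 113,000+12,200 + 14,600+1,820 + 2,380 = 144,000 kg.
Stage 1: m₀ = 144,000 kg, m_f = 144,000 − 113,000 = 31,000 kg; Δv = 424×9.81×ln(4.645) = 4159.4×1.5358 ≈ 6388 m/s.
Stage 2: m₀ = 18,800 kg, m_f = 18,800 − 14,600 = 4,200 kg; Δv = 289×9.81×ln(4.476) = 2835.1×1.4988 ≈ 4249 m/s.
Total Δv = 6388 + 4249 = 10637 m/s.

Δv ≈ 10600 m/s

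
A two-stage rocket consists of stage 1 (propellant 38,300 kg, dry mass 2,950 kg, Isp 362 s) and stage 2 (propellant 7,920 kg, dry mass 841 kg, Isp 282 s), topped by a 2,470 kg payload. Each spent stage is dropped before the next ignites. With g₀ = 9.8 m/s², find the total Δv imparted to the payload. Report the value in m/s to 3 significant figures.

Δv ≈ 8020 m/s

Ignition mass of stage 1 = 38,300+2,950 + 7,920+841 + 2,470 = 52,481 kg.
Stage 1: m₀ = 52,481 kg, m_f = 52,481 − 38,300 = 14,181 kg; Δv = 362×9.8×ln(3.701) = 3547.6×1.3085 ≈ 4642 m/s.
Stage 2: m₀ = 11,231 kg, m_f = 11,231 − 7,920 = 3,311 kg; Δv = 282×9.8×ln(3.392) = 2763.6×1.2214 ≈ 3376 m/s.
Total Δv = 4642 + 3376 = 8018 m/s.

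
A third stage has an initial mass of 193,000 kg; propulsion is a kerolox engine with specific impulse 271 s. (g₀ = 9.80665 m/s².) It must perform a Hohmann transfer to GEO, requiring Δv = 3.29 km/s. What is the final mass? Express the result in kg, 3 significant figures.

v_e = Isp · g₀ = 271 × 9.80665 = 2657.6 m/s.
m₀/m_f = exp(Δv / v_e) = exp(3290 / 2657.6) = exp(1.2380) = 3.4486.
m_f = m₀ / 3.4486 = 193,000 / 3.4486 = 55,964.7 kg.

final mass ≈ 56000 kg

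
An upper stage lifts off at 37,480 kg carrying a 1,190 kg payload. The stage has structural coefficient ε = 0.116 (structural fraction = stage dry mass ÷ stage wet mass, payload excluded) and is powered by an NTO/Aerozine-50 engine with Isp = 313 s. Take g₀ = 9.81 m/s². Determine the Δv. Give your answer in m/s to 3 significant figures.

Δv ≈ 5950 m/s

Stage wet mass = m₀ − payload = 37,480 − 1,190 = 36,290 kg.
Stage dry mass = ε × stage wet mass = 0.116 × 36,290 = 4,209.64 kg.
Burnout mass m_f = stage dry + payload = 4,209.64 + 1,190 = 5,399.64 kg.
v_e = Isp · g₀ = 313 × 9.81 = 3070.5 m/s.
Δv = v_e · ln(37,480/5,399.64) = 3070.5 × ln(6.941) = 3070.5 × 1.9375 ≈ 5949 m/s.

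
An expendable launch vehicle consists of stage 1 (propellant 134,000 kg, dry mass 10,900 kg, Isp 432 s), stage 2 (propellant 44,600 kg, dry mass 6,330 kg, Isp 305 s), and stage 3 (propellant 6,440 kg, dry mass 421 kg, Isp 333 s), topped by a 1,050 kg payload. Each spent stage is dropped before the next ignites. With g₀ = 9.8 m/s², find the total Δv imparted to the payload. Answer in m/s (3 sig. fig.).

Ignition mass of stage 1 = 134,000+10,900 + 44,600+6,330 + 6,440+421 + 1,050 = 203,741 kg.
Stage 1: m₀ = 203,741 kg, m_f = 203,741 − 134,000 = 69,741 kg; Δv = 432×9.8×ln(2.921) = 4233.6×1.0721 ≈ 4539 m/s.
Stage 2: m₀ = 58,841 kg, m_f = 58,841 − 44,600 = 14,241 kg; Δv = 305×9.8×ln(4.132) = 2989.0×1.4187 ≈ 4241 m/s.
Stage 3: m₀ = 7,911 kg, m_f = 7,911 − 6,440 = 1,471 kg; Δv = 333×9.8×ln(5.378) = 3263.4×1.6823 ≈ 5490 m/s.
Total Δv = 4539 + 4241 + 5490 = 14270 m/s.

Δv ≈ 14300 m/s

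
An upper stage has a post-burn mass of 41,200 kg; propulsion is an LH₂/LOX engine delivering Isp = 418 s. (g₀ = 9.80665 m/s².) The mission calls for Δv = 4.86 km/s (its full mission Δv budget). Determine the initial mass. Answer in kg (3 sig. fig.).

initial mass ≈ 135000 kg

v_e = Isp · g₀ = 418 × 9.80665 = 4099.2 m/s.
Rocket equation: m₀/m_f = exp(Δv / v_e) = exp(4860 / 4099.2) = exp(1.1856) = 3.2727.
m₀ = m_f × 3.2727 = 41,200 × 3.2727 = 134,835 kg.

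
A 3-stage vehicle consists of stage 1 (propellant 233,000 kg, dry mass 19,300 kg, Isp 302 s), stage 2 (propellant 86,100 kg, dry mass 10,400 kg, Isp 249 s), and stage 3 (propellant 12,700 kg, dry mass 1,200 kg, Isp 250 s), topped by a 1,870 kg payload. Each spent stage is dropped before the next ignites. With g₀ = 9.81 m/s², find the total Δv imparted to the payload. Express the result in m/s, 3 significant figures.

Ignition mass of stage 1 = 233,000+19,300 + 86,100+10,400 + 12,700+1,200 + 1,870 = 364,570 kg.
Stage 1: m₀ = 364,570 kg, m_f = 364,570 − 233,000 = 131,570 kg; Δv = 302×9.81×ln(2.771) = 2962.6×1.0192 ≈ 3019 m/s.
Stage 2: m₀ = 112,270 kg, m_f = 112,270 − 86,100 = 26,170 kg; Δv = 249×9.81×ln(4.29) = 2442.7×1.4563 ≈ 3557 m/s.
Stage 3: m₀ = 15,770 kg, m_f = 15,770 − 12,700 = 3,070 kg; Δv = 250×9.81×ln(5.137) = 2452.5×1.6364 ≈ 4013 m/s.
Total Δv = 3019 + 3557 + 4013 = 10589 m/s.

Δv ≈ 10600 m/s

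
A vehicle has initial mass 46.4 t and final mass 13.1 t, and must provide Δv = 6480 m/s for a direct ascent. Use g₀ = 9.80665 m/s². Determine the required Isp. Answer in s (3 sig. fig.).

Isp ≈ 522 s

ln(m₀/m_f) = ln(46400/13100) = ln(3.542) = 1.2647.
Rocket equation: v_e = Δv / ln(m₀/m_f) = 6480 / 1.2647 = 5123.8 m/s.
Isp = v_e / g₀ = 5123.8 / 9.80665 = 522.5 s.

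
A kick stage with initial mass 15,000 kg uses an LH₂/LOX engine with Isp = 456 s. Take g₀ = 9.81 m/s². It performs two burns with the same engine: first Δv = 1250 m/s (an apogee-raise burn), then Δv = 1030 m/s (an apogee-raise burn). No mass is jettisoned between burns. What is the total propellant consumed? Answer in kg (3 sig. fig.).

v_e = Isp · g₀ = 456 × 9.81 = 4473.4 m/s.
After the first burn: m = 15000 × exp(−1250/4473.4) = 15000 × 0.75621 = 11,343.2 kg.
After the second burn: m = 11,343.2 × exp(−1030/4473.4) = 11,343.2 × 0.79433 = 9,010.24 kg.
Total propellant = m₀ − m_final = 15000 − 9,010.24 = 5,989.76 kg.

total propellant consumed ≈ 5990 kg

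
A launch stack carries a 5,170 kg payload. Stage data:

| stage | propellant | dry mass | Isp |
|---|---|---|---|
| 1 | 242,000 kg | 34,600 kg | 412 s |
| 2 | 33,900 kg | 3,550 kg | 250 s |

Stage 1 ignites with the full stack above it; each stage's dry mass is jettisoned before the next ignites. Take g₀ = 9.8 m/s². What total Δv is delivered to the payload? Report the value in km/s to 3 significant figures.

Ignition mass of stage 1 = 242,000+34,600 + 33,900+3,550 + 5,170 = 319,220 kg.
Stage 1: m₀ = 319,220 kg, m_f = 319,220 − 242,000 = 77,220 kg; Δv = 412×9.8×ln(4.134) = 4037.6×1.4192 ≈ 5730 m/s.
Stage 2: m₀ = 42,620 kg, m_f = 42,620 − 33,900 = 8,720 kg; Δv = 250×9.8×ln(4.888) = 2450.0×1.5867 ≈ 3887 m/s.
Total Δv = 5730 + 3887 = 9617 m/s.

Δv ≈ 9.62 km/s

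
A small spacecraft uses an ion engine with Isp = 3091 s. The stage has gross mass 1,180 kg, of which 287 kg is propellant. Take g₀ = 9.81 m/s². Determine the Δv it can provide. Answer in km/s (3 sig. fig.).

Δv ≈ 8.45 km/s

v_e = Isp · g₀ = 3091 × 9.81 = 30322.7 m/s.
m_f = m₀ − m_prop = 1,180 − 287 = 893 kg.
Δv = v_e · ln(m₀/m_f) = 30322.7 × ln(1.321) = 30322.7 × 0.2787 ≈ 8450.4 m/s.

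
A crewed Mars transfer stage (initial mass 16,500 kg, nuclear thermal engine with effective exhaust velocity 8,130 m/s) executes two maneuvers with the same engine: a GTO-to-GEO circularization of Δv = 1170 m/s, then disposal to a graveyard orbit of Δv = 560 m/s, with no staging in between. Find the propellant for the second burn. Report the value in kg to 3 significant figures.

After the first burn: m = 16500 × exp(−1170/8130.0) = 16500 × 0.86596 = 14,288.3 kg.
After the second burn: m = 14,288.3 × exp(−560/8130.0) = 14,288.3 × 0.93344 = 13,337.3 kg.
Second-burn propellant = 14,288.3 − 13,337.3 = 951 kg.

propellant for the second burn ≈ 951 kg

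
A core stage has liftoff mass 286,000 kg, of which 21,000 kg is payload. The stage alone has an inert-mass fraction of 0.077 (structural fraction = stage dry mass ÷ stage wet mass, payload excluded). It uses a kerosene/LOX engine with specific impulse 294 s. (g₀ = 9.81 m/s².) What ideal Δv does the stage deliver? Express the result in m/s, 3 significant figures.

Δv ≈ 5570 m/s

Stage wet mass = m₀ − payload = 286,000 − 21,000 = 265,000 kg.
Stage dry mass = ε × stage wet mass = 0.077 × 265,000 = 20,405 kg.
Burnout mass m_f = stage dry + payload = 20,405 + 21,000 = 41,405 kg.
v_e = Isp · g₀ = 294 × 9.81 = 2884.1 m/s.
By the Tsiolkovsky rocket equation, Δv = v_e · ln(286,000/41,405) = 2884.1 × ln(6.907) = 2884.1 × 1.9326 ≈ 5574 m/s.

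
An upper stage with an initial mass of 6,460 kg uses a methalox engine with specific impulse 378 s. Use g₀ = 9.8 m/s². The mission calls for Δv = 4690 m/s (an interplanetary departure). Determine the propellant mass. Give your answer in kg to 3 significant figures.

propellant mass ≈ 4640 kg

v_e = Isp · g₀ = 378 × 9.8 = 3704.4 m/s.
From the ideal rocket equation, m₀/m_f = exp(Δv / v_e) = exp(4690 / 3704.4) = exp(1.2661) = 3.5469.
m_f = 6,460 / 3.5469 = 1,821.31 kg, so propellant = m₀ − m_f = 6,460 − 1,821.31 = 4,638.69 kg.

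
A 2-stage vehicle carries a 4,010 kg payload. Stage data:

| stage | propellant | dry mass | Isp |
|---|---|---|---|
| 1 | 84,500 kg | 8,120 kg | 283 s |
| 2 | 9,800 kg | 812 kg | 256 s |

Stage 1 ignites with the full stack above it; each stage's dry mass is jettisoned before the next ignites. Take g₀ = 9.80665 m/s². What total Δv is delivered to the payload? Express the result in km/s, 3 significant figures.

Δv ≈ 7.09 km/s

Ignition mass of stage 1 = 84,500+8,120 + 9,800+812 + 4,010 = 107,242 kg.
Stage 1: m₀ = 107,242 kg, m_f = 107,242 − 84,500 = 22,742 kg; Δv = 283×9.80665×ln(4.716) = 2775.3×1.5509 ≈ 4304 m/s.
Stage 2: m₀ = 14,622 kg, m_f = 14,622 − 9,800 = 4,822 kg; Δv = 256×9.80665×ln(3.032) = 2510.5×1.1093 ≈ 2785 m/s.
Total Δv = 4304 + 2785 = 7089 m/s.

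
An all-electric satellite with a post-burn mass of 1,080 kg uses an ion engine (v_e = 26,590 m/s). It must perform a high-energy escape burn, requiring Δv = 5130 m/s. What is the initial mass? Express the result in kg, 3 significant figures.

By the Tsiolkovsky rocket equation, m₀/m_f = exp(Δv / v_e) = exp(5130 / 26590.0) = exp(0.1929) = 1.2128.
m₀ = m_f × 1.2128 = 1,080 × 1.2128 = 1,309.82 kg.

initial mass ≈ 1310 kg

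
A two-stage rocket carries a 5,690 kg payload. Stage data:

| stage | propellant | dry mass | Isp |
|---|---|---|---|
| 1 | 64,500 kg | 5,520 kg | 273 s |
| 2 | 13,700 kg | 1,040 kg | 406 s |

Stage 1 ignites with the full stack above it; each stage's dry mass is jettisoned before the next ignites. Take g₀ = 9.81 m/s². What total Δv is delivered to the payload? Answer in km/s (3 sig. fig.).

Δv ≈ 7.77 km/s

Ignition mass of stage 1 = 64,500+5,520 + 13,700+1,040 + 5,690 = 90,450 kg.
Stage 1: m₀ = 90,450 kg, m_f = 90,450 − 64,500 = 25,950 kg; Δv = 273×9.81×ln(3.486) = 2678.1×1.2486 ≈ 3344 m/s.
Stage 2: m₀ = 20,430 kg, m_f = 20,430 − 13,700 = 6,730 kg; Δv = 406×9.81×ln(3.036) = 3982.9×1.1104 ≈ 4423 m/s.
Total Δv = 3344 + 4423 = 7767 m/s.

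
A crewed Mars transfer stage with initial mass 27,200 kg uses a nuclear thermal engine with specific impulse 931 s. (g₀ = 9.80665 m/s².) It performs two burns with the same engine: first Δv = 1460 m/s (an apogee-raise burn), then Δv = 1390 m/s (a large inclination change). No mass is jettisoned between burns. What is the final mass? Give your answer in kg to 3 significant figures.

final mass ≈ 19900 kg

v_e = Isp · g₀ = 931 × 9.80665 = 9130.0 m/s.
After the first burn: m = 27200 × exp(−1460/9130.0) = 27200 × 0.85222 = 23,180.4 kg.
After the second burn: m = 23,180.4 × exp(−1390/9130.0) = 23,180.4 × 0.85878 = 19,906.9 kg.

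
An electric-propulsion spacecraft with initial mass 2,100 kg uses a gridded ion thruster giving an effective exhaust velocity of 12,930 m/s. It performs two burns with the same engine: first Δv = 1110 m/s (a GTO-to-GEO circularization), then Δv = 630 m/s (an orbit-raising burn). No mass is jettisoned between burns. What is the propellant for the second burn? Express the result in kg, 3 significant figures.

propellant for the second burn ≈ 91.7 kg

After the first burn: m = 2100 × exp(−1110/12930.0) = 2100 × 0.91773 = 1,927.23 kg.
After the second burn: m = 1,927.23 × exp(−630/12930.0) = 1,927.23 × 0.95244 = 1,835.57 kg.
Second-burn propellant = 1,927.23 − 1,835.57 = 91.66 kg.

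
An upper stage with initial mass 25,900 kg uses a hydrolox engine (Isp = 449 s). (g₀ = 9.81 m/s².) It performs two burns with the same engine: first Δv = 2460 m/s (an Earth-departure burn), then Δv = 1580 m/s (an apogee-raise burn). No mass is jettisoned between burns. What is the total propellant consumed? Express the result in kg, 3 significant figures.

v_e = Isp · g₀ = 449 × 9.81 = 4404.7 m/s.
After the first burn: m = 25900 × exp(−2460/4404.7) = 25900 × 0.57207 = 14,816.6 kg.
After the second burn: m = 14,816.6 × exp(−1580/4404.7) = 14,816.6 × 0.69858 = 10,350.6 kg.
Total propellant = m₀ − m_final = 25900 − 10,350.6 = 15,549.4 kg.

total propellant consumed ≈ 15500 kg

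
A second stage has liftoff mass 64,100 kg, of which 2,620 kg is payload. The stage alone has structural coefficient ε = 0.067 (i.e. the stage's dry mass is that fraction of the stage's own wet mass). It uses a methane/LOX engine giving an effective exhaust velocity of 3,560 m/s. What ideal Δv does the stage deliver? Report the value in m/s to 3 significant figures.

Δv ≈ 8020 m/s

Stage wet mass = m₀ − payload = 64,100 − 2,620 = 61,480 kg.
Stage dry mass = ε × stage wet mass = 0.067 × 61,480 = 4,119.16 kg.
Burnout mass m_f = stage dry + payload = 4,119.16 + 2,620 = 6,739.16 kg.
Using Δv = v_e ln(m₀/m_f): Δv = v_e · ln(64,100/6,739.16) = 3560.0 × ln(9.512) = 3560.0 × 2.2525 ≈ 8019 m/s.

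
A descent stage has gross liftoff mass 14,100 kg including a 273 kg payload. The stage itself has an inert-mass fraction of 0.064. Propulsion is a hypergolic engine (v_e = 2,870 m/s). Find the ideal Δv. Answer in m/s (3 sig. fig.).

Stage wet mass = m₀ − payload = 14,100 − 273 = 13,827 kg.
Stage dry mass = ε × stage wet mass = 0.064 × 13,827 = 884.928 kg.
Burnout mass m_f = stage dry + payload = 884.928 + 273 = 1,157.928 kg.
Δv = v_e · ln(14,100/1,157.928) = 2870.0 × ln(12.18) = 2870.0 × 2.4995 ≈ 7174 m/s.

Δv ≈ 7170 m/s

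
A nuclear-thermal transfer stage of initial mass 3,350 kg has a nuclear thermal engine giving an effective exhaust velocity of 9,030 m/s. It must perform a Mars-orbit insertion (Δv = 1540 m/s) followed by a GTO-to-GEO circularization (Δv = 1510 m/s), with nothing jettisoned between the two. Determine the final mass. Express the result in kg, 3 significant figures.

After the first burn: m = 3350 × exp(−1540/9030.0) = 3350 × 0.84321 = 2,824.75 kg.
After the second burn: m = 2,824.75 × exp(−1510/9030.0) = 2,824.75 × 0.84601 = 2,389.77 kg.

final mass ≈ 2390 kg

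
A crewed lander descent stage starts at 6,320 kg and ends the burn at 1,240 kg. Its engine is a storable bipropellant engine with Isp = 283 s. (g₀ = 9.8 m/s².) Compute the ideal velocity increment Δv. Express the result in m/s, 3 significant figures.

Δv ≈ 4520 m/s

v_e = Isp · g₀ = 283 × 9.8 = 2773.4 m/s.
Rocket equation: Δv = v_e · ln(m₀/m_f) = 2773.4 × ln(5.097) = 2773.4 × 1.6286 ≈ 4516.8 m/s.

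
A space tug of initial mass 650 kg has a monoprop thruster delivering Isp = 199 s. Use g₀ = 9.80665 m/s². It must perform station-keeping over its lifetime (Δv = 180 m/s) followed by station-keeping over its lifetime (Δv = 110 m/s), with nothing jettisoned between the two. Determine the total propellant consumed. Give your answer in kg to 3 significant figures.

v_e = Isp · g₀ = 199 × 9.80665 = 1951.5 m/s.
After the first burn: m = 650 × exp(−180/1951.5) = 650 × 0.91189 = 592.729 kg.
After the second burn: m = 592.729 × exp(−110/1951.5) = 592.729 × 0.94519 = 560.242 kg.
Total propellant = m₀ − m_final = 650 − 560.242 = 89.758 kg.

total propellant consumed ≈ 89.8 kg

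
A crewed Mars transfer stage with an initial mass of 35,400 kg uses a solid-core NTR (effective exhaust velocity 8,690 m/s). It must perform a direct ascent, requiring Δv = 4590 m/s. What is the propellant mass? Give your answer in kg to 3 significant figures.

m₀/m_f = exp(Δv / v_e) = exp(4590 / 8690.0) = exp(0.5282) = 1.6959.
m_f = 35,400 / 1.6959 = 20,873.9 kg, so propellant = m₀ − m_f = 35,400 − 20,873.9 = 14,526.1 kg.

propellant mass ≈ 14500 kg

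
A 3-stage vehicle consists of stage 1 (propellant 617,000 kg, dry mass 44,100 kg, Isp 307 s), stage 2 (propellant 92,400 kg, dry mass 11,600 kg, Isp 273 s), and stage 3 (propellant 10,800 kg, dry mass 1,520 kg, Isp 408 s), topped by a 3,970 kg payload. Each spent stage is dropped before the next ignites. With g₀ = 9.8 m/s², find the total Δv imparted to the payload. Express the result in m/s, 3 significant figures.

Δv ≈ 12900 m/s

Ignition mass of stage 1 = 617,000+44,100 + 92,400+11,600 + 10,800+1,520 + 3,970 = 781,390 kg.
Stage 1: m₀ = 781,390 kg, m_f = 781,390 − 617,000 = 164,390 kg; Δv = 307×9.8×ln(4.753) = 3008.6×1.5588 ≈ 4690 m/s.
Stage 2: m₀ = 120,290 kg, m_f = 120,290 − 92,400 = 27,890 kg; Δv = 273×9.8×ln(4.313) = 2675.4×1.4616 ≈ 3910 m/s.
Stage 3: m₀ = 16,290 kg, m_f = 16,290 − 10,800 = 5,490 kg; Δv = 408×9.8×ln(2.967) = 3998.4×1.0876 ≈ 4349 m/s.
Total Δv = 4690 + 3910 + 4349 = 12949 m/s.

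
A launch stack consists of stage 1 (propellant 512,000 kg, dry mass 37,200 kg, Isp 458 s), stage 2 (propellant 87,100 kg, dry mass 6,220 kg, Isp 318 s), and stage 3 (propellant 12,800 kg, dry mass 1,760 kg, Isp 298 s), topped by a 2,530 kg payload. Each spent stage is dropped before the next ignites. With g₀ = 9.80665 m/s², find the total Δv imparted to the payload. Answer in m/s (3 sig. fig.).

Ignition mass of stage 1 = 512,000+37,200 + 87,100+6,220 + 12,800+1,760 + 2,530 = 659,610 kg.
Stage 1: m₀ = 659,610 kg, m_f = 659,610 − 512,000 = 147,610 kg; Δv = 458×9.80665×ln(4.469) = 4491.4×1.4971 ≈ 6724 m/s.
Stage 2: m₀ = 110,410 kg, m_f = 110,410 − 87,100 = 23,310 kg; Δv = 318×9.80665×ln(4.737) = 3118.5×1.5553 ≈ 4850 m/s.
Stage 3: m₀ = 17,090 kg, m_f = 17,090 − 12,800 = 4,290 kg; Δv = 298×9.80665×ln(3.984) = 2922.4×1.3822 ≈ 4039 m/s.
Total Δv = 6724 + 4850 + 4039 = 15613 m/s.

Δv ≈ 15600 m/s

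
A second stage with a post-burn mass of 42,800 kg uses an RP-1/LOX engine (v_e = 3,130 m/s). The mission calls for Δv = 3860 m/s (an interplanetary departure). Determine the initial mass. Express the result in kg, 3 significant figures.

initial mass ≈ 147000 kg

Using Δv = v_e ln(m₀/m_f): m₀/m_f = exp(Δv / v_e) = exp(3860 / 3130.0) = exp(1.2332) = 3.4323.
m₀ = m_f × 3.4323 = 42,800 × 3.4323 = 146,902 kg.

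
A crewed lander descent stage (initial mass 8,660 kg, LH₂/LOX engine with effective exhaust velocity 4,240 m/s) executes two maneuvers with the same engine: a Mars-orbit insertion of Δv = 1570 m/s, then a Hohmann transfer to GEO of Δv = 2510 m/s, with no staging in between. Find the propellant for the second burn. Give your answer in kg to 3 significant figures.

After the first burn: m = 8660 × exp(−1570/4240.0) = 8660 × 0.69054 = 5,980.08 kg.
After the second burn: m = 5,980.08 × exp(−2510/4240.0) = 5,980.08 × 0.55323 = 3,308.36 kg.
Second-burn propellant = 5,980.08 − 3,308.36 = 2,671.72 kg.

propellant for the second burn ≈ 2670 kg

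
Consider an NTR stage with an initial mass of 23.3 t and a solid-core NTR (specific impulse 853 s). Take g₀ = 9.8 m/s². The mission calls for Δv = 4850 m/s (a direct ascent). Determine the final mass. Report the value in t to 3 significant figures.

v_e = Isp · g₀ = 853 × 9.8 = 8359.4 m/s.
m₀/m_f = exp(Δv / v_e) = exp(4850 / 8359.4) = exp(0.5802) = 1.7864.
m_f = m₀ / 1.7864 = 23.3 / 1.7864 = 13.043 t.

final mass ≈ 13.0 t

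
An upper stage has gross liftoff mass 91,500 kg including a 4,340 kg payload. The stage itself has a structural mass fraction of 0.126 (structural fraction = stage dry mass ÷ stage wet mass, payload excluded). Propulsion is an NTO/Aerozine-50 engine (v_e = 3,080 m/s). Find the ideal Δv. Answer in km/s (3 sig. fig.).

Δv ≈ 5.50 km/s

Stage wet mass = m₀ − payload = 91,500 − 4,340 = 87,160 kg.
Stage dry mass = ε × stage wet mass = 0.126 × 87,160 = 10,982.2 kg.
Burnout mass m_f = stage dry + payload = 10,982.2 + 4,340 = 15,322.2 kg.
Δv = v_e · ln(91,500/15,322.2) = 3080.0 × ln(5.972) = 3080.0 × 1.7870 ≈ 5504 m/s.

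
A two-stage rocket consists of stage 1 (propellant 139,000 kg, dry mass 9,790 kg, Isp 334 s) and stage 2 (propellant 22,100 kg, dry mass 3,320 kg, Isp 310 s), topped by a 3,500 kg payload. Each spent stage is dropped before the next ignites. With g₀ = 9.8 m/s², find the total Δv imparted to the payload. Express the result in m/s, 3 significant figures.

Δv ≈ 9380 m/s

Ignition mass of stage 1 = 139,000+9,790 + 22,100+3,320 + 3,500 = 177,710 kg.
Stage 1: m₀ = 177,710 kg, m_f = 177,710 − 139,000 = 38,710 kg; Δv = 334×9.8×ln(4.591) = 3273.2×1.5241 ≈ 4989 m/s.
Stage 2: m₀ = 28,920 kg, m_f = 28,920 − 22,100 = 6,820 kg; Δv = 310×9.8×ln(4.24) = 3038.0×1.4447 ≈ 4389 m/s.
Total Δv = 4989 + 4389 = 9378 m/s.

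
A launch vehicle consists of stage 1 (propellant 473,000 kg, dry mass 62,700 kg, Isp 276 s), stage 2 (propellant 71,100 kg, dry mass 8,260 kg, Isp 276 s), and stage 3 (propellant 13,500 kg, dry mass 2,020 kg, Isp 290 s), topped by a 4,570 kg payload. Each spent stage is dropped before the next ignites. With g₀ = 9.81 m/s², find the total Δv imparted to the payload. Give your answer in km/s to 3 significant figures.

Ignition mass of stage 1 = 473,000+62,700 + 71,100+8,260 + 13,500+2,020 + 4,570 = 635,150 kg.
Stage 1: m₀ = 635,150 kg, m_f = 635,150 − 473,000 = 162,150 kg; Δv = 276×9.81×ln(3.917) = 2707.6×1.3653 ≈ 3697 m/s.
Stage 2: m₀ = 99,450 kg, m_f = 99,450 − 71,100 = 28,350 kg; Δv = 276×9.81×ln(3.508) = 2707.6×1.2550 ≈ 3398 m/s.
Stage 3: m₀ = 20,090 kg, m_f = 20,090 − 13,500 = 6,590 kg; Δv = 290×9.81×ln(3.049) = 2844.9×1.1147 ≈ 3171 m/s.
Total Δv = 3697 + 3398 + 3171 = 10266 m/s.

Δv ≈ 10.3 km/s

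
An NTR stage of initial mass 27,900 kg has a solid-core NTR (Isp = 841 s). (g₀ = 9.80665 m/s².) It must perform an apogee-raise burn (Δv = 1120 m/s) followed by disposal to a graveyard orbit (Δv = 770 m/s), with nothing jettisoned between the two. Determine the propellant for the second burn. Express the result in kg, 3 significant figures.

v_e = Isp · g₀ = 841 × 9.80665 = 8247.4 m/s.
After the first burn: m = 27900 × exp(−1120/8247.4) = 27900 × 0.87302 = 24,357.3 kg.
After the second burn: m = 24,357.3 × exp(−770/8247.4) = 24,357.3 × 0.91086 = 22,186.1 kg.
Second-burn propellant = 24,357.3 − 22,186.1 = 2,171.2 kg.

propellant for the second burn ≈ 2170 kg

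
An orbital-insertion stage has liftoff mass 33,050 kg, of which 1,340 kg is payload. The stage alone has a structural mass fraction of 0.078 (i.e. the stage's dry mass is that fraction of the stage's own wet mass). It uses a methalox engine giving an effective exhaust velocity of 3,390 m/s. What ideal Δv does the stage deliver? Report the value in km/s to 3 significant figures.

Stage wet mass = m₀ − payload = 33,050 − 1,340 = 31,710 kg.
Stage dry mass = ε × stage wet mass = 0.078 × 31,710 = 2,473.38 kg.
Burnout mass m_f = stage dry + payload = 2,473.38 + 1,340 = 3,813.38 kg.
Δv = v_e · ln(33,050/3,813.38) = 3390.0 × ln(8.667) = 3390.0 × 2.1595 ≈ 7321 m/s.

Δv ≈ 7.32 km/s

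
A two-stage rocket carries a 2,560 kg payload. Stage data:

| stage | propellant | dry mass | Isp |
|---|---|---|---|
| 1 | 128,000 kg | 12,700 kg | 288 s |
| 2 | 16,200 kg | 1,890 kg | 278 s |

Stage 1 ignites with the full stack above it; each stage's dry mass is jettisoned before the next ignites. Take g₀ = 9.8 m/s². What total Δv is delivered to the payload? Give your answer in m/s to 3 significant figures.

Δv ≈ 8630 m/s

Ignition mass of stage 1 = 128,000+12,700 + 16,200+1,890 + 2,560 = 161,350 kg.
Stage 1: m₀ = 161,350 kg, m_f = 161,350 − 128,000 = 33,350 kg; Δv = 288×9.8×ln(4.838) = 2822.4×1.5765 ≈ 4450 m/s.
Stage 2: m₀ = 20,650 kg, m_f = 20,650 − 16,200 = 4,450 kg; Δv = 278×9.8×ln(4.64) = 2724.4×1.5348 ≈ 4181 m/s.
Total Δv = 4450 + 4181 = 8631 m/s.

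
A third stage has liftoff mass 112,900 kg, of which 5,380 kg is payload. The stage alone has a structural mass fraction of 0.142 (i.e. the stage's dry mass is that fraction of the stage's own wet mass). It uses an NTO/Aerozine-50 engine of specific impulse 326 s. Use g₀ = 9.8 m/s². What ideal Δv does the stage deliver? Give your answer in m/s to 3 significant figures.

Stage wet mass = m₀ − payload = 112,900 − 5,380 = 107,520 kg.
Stage dry mass = ε × stage wet mass = 0.142 × 107,520 = 15,267.8 kg.
Burnout mass m_f = stage dry + payload = 15,267.8 + 5,380 = 20,647.8 kg.
v_e = Isp · g₀ = 326 × 9.8 = 3194.8 m/s.
From the ideal rocket equation, Δv = v_e · ln(112,900/20,647.8) = 3194.8 × ln(5.468) = 3194.8 × 1.6989 ≈ 5428 m/s.

Δv ≈ 5430 m/s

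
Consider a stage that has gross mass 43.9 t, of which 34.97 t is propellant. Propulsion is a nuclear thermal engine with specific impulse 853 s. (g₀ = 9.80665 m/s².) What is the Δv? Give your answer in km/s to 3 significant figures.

v_e = Isp · g₀ = 853 × 9.80665 = 8365.1 m/s.
m_f = m₀ − m_prop = 43.9 − 34.97 = 8.93 t.
From the ideal rocket equation, Δv = v_e · ln(m₀/m_f) = 8365.1 × ln(4.916) = 8365.1 × 1.5925 ≈ 13321.4 m/s.

Δv ≈ 13.3 km/s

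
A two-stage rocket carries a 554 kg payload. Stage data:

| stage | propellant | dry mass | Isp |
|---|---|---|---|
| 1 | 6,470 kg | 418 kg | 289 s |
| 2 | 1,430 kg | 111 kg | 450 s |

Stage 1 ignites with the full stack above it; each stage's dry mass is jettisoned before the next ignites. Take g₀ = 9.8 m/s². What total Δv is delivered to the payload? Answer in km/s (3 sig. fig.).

Δv ≈ 8.67 km/s

Ignition mass of stage 1 = 6,470+418 + 1,430+111 + 554 = 8,983 kg.
Stage 1: m₀ = 8,983 kg, m_f = 8,983 − 6,470 = 2,513 kg; Δv = 289×9.8×ln(3.575) = 2832.2×1.2739 ≈ 3608 m/s.
Stage 2: m₀ = 2,095 kg, m_f = 2,095 − 1,430 = 665 kg; Δv = 450×9.8×ln(3.15) = 4410.0×1.1475 ≈ 5061 m/s.
Total Δv = 3608 + 5061 = 8669 m/s.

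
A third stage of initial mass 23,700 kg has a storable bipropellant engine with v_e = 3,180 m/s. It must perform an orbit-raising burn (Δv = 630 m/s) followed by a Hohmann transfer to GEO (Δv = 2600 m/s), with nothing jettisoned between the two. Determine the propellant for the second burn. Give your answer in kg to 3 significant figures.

After the first burn: m = 23700 × exp(−630/3180.0) = 23700 × 0.82028 = 19,440.6 kg.
After the second burn: m = 19,440.6 × exp(−2600/3180.0) = 19,440.6 × 0.44149 = 8,582.83 kg.
Second-burn propellant = 19,440.6 − 8,582.83 = 10,857.77 kg.

propellant for the second burn ≈ 10900 kg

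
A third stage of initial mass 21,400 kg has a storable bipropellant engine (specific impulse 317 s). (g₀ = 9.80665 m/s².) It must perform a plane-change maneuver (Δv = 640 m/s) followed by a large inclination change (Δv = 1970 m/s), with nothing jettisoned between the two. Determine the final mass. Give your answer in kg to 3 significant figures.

final mass ≈ 9240 kg

v_e = Isp · g₀ = 317 × 9.80665 = 3108.7 m/s.
After the first burn: m = 21400 × exp(−640/3108.7) = 21400 × 0.81394 = 17,418.3 kg.
After the second burn: m = 17,418.3 × exp(−1970/3108.7) = 17,418.3 × 0.53062 = 9,242.5 kg.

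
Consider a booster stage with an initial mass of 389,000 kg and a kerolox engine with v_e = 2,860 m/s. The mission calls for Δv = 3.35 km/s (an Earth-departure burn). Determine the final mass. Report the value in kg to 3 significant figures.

m₀/m_f = exp(Δv / v_e) = exp(3350 / 2860.0) = exp(1.1713) = 3.2263.
m_f = m₀ / 3.2263 = 389,000 / 3.2263 = 120,572 kg.

final mass ≈ 121000 kg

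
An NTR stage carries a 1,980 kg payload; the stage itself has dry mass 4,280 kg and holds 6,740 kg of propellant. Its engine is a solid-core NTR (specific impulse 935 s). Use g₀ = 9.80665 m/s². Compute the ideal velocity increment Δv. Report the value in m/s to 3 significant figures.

v_e = Isp · g₀ = 935 × 9.80665 = 9169.2 m/s.
m₀ = payload + dry + propellant = 1,980 + 4,280 + 6,740 = 13,000 kg.
m_f = payload + dry = 1,980 + 4,280 = 6,260 kg.
Δv = v_e · ln(m₀/m_f) = 9169.2 × ln(2.077) = 9169.2 × 0.7308 ≈ 6700.6 m/s.

Δv ≈ 6700 m/s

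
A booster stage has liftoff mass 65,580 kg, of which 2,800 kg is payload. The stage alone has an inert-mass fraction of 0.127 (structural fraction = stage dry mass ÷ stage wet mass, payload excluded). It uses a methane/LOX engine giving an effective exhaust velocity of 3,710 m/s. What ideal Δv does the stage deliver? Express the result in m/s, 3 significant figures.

Stage wet mass = m₀ − payload = 65,580 − 2,800 = 62,780 kg.
Stage dry mass = ε × stage wet mass = 0.127 × 62,780 = 7,973.06 kg.
Burnout mass m_f = stage dry + payload = 7,973.06 + 2,800 = 10,773.06 kg.
By the Tsiolkovsky rocket equation, Δv = v_e · ln(65,580/10,773.06) = 3710.0 × ln(6.087) = 3710.0 × 1.8062 ≈ 6701 m/s.

Δv ≈ 6700 m/s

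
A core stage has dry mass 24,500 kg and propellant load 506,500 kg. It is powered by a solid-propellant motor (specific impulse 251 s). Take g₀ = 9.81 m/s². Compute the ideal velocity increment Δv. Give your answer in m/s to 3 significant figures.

v_e = Isp · g₀ = 251 × 9.81 = 2462.3 m/s.
m₀ = m_dry + m_prop = 24,500 + 506,500 = 531,000 kg.
Rocket equation: Δv = v_e · ln(m₀/m_f) = 2462.3 × ln(21.67) = 2462.3 × 3.0761 ≈ 7574.3 m/s.

Δv ≈ 7570 m/s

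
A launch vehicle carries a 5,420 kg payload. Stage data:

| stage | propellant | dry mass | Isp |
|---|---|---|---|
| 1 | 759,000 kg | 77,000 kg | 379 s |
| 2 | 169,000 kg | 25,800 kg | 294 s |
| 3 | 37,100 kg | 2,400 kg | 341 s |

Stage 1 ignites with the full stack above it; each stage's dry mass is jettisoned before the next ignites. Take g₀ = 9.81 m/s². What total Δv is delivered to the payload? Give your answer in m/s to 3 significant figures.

Ignition mass of stage 1 = 759,000+77,000 + 169,000+25,800 + 37,100+2,400 + 5,420 = 1,075,720 kg.
Stage 1: m₀ = 1,075,720 kg, m_f = 1,075,720 − 759,000 = 316,720 kg; Δv = 379×9.81×ln(3.396) = 3718.0×1.2227 ≈ 4546 m/s.
Stage 2: m₀ = 239,720 kg, m_f = 239,720 − 169,000 = 70,720 kg; Δv = 294×9.81×ln(3.39) = 2884.1×1.2207 ≈ 3521 m/s.
Stage 3: m₀ = 44,920 kg, m_f = 44,920 − 37,100 = 7,820 kg; Δv = 341×9.81×ln(5.744) = 3345.2×1.7482 ≈ 5848 m/s.
Total Δv = 4546 + 3521 + 5848 = 13915 m/s.

Δv ≈ 13900 m/s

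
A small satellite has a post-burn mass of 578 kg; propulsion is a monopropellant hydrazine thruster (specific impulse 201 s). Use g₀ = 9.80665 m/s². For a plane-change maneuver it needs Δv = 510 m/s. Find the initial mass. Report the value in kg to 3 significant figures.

initial mass ≈ 749 kg

v_e = Isp · g₀ = 201 × 9.80665 = 1971.1 m/s.
m₀/m_f = exp(Δv / v_e) = exp(510 / 1971.1) = exp(0.2587) = 1.2953.
m₀ = m_f × 1.2953 = 578 × 1.2953 = 748.683 kg.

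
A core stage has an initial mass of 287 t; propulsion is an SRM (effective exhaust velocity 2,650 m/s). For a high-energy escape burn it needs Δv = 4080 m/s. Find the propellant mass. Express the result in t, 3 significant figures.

propellant mass ≈ 225 t

m₀/m_f = exp(Δv / v_e) = exp(4080 / 2650.0) = exp(1.5396) = 4.6628.
m_f = 287 / 4.6628 = 61.551 t, so propellant = m₀ − m_f = 287 − 61.551 = 225.449 t.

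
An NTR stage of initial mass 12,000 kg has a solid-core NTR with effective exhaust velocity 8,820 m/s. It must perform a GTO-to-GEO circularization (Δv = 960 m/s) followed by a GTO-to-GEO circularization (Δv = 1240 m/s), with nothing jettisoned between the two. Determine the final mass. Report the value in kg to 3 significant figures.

After the first burn: m = 12000 × exp(−960/8820.0) = 12000 × 0.89687 = 10,762.4 kg.
After the second burn: m = 10,762.4 × exp(−1240/8820.0) = 10,762.4 × 0.86885 = 9,350.91 kg.

final mass ≈ 9350 kg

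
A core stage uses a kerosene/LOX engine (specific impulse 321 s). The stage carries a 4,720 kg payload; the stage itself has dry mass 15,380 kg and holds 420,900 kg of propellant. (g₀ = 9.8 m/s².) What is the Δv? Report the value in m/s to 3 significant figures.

v_e = Isp · g₀ = 321 × 9.8 = 3145.8 m/s.
m₀ = payload + dry + propellant = 4,720 + 15,380 + 420,900 = 441,000 kg.
m_f = payload + dry = 4,720 + 15,380 = 20,100 kg.
From the ideal rocket equation, Δv = v_e · ln(m₀/m_f) = 3145.8 × ln(21.94) = 3145.8 × 3.0883 ≈ 9715.3 m/s.

Δv ≈ 9720 m/s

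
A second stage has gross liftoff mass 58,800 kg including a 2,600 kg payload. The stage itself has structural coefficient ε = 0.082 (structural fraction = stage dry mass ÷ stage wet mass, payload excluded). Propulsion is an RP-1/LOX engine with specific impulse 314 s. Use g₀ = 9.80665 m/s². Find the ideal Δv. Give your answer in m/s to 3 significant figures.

Δv ≈ 6460 m/s

Stage wet mass = m₀ − payload = 58,800 − 2,600 = 56,200 kg.
Stage dry mass = ε × stage wet mass = 0.082 × 56,200 = 4,608.4 kg.
Burnout mass m_f = stage dry + payload = 4,608.4 + 2,600 = 7,208.4 kg.
v_e = Isp · g₀ = 314 × 9.80665 = 3079.3 m/s.
Δv = v_e · ln(58,800/7,208.4) = 3079.3 × ln(8.157) = 3079.3 × 2.0989 ≈ 6463 m/s.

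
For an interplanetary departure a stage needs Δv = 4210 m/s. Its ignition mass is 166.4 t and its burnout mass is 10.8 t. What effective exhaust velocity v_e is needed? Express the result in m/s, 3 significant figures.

ln(m₀/m_f) = ln(166400/10800) = ln(15.41) = 2.7348.
Using Δv = v_e ln(m₀/m_f): v_e = Δv / ln(m₀/m_f) = 4210 / 2.7348 = 1539.4 m/s.

v_e ≈ 1540 m/s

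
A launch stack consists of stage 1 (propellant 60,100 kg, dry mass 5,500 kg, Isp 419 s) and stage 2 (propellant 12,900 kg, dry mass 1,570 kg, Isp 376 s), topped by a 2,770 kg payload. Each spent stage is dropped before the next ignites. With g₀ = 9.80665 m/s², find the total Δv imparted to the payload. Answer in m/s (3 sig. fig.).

Δv ≈ 10400 m/s

Ignition mass of stage 1 = 60,100+5,500 + 12,900+1,570 + 2,770 = 82,840 kg.
Stage 1: m₀ = 82,840 kg, m_f = 82,840 − 60,100 = 22,740 kg; Δv = 419×9.80665×ln(3.643) = 4109.0×1.2928 ≈ 5312 m/s.
Stage 2: m₀ = 17,240 kg, m_f = 17,240 − 12,900 = 4,340 kg; Δv = 376×9.80665×ln(3.972) = 3687.3×1.3794 ≈ 5086 m/s.
Total Δv = 5312 + 5086 = 10398 m/s.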